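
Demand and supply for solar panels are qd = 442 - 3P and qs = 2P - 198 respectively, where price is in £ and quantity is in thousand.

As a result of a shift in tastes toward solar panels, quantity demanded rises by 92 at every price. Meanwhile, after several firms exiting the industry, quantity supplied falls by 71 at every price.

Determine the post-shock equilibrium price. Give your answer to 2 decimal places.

Original equilibrium: 442 - 3P = 2P - 198 gives 640 = 5P, so P = 128 and q = 58.
After the shift, demand is qd = 534 - 3P and supply is qs = 2P - 269.
Clearing the new market: 534 - 3P = 2P - 269, so P = 160.6 and q = 52.2.

160.60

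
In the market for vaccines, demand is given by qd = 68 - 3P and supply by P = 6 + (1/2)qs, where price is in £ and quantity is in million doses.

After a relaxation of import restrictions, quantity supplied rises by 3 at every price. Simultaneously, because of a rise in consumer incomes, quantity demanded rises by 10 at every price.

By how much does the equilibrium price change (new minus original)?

Solve the original market: 68 - 3P = 2P - 12, hence P = 16 and q = 20.
With the change applied: demand qd = 78 - 3P, supply qs = 2P - 9.
Setting them equal: 78 - 3P = 2P - 9 → 87 = 5P, so P = 17.4 and q = 25.8.
ΔP = 17.4 − 16 = +1.4.

+1.4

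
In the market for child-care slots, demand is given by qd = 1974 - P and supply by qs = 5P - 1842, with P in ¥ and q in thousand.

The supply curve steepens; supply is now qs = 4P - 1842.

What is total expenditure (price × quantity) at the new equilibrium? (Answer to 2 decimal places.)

924082.56

Initially, 1974 - P = 5P - 1842, so 3816 = 6P and P = 636, q = 1338.
The new curves are qd = 1974 - P (demand) and qs = 4P - 1842 (supply).
Clearing the new market: 1974 - P = 4P - 1842, so P = 763.2 and q = 1210.8.
New expenditure = 763.2 × 1210.8 = 924082.56.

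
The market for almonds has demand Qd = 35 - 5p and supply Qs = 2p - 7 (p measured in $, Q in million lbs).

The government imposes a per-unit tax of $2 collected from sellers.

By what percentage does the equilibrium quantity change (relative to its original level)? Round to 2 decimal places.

-57.14

Original equilibrium: 35 - 5p = 2p - 7 gives 42 = 7p, so p = 6 and Q = 5.
Since sellers keep the price net of the tax, the effective supply curve becomes Qs = 2p - 11.
Equate the new curves: 35 - 5p = 2p - 11, giving 46 = 7p, p = 46/7 ≈ 6.5714, Q = 15/7 ≈ 2.1429.
%ΔQ = (2.1429 − 5) / 5 × 100 = -57.14%.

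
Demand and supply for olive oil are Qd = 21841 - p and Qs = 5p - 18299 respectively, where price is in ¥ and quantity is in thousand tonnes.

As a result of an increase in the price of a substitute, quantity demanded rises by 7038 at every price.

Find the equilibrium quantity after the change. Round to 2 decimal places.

21016.00

Original equilibrium: 21841 - p = 5p - 18299 gives 40140 = 6p, so p = 6690 and Q = 15151.
The new curves are Qd = 28879 - p (demand) and Qs = 5p - 18299 (supply).
Equate the new curves: 28879 - p = 5p - 18299, giving 47178 = 6p, p = 7863, Q = 21016.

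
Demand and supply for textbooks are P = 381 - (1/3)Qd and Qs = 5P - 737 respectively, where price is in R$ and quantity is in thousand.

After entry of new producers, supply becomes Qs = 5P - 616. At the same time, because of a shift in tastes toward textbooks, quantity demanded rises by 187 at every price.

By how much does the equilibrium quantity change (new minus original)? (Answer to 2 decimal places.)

Initially, 1143 - 3P = 5P - 737, so 1880 = 8P and P = 235, Q = 438.
With the change applied: demand Qd = 1330 - 3P, supply Qs = 5P - 616.
Equate the new curves: 1330 - 3P = 5P - 616, giving 1946 = 8P, P = 243.25, Q = 600.25.
ΔQ = 600.25 − 438 = +162.25.

+162.25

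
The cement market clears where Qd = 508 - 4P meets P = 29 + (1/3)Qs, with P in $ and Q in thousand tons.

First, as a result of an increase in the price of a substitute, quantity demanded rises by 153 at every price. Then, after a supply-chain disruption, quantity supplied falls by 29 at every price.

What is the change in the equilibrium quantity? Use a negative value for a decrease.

Original equilibrium: 508 - 4P = 3P - 87 gives 595 = 7P, so P = 85 and Q = 168.
The shock moves the curves to Qd = 661 - 4P and Qs = 3P - 116.
Clearing the new market: 661 - 4P = 3P - 116, so P = 111 and Q = 217.
ΔQ = 217 − 168 = +49.

+49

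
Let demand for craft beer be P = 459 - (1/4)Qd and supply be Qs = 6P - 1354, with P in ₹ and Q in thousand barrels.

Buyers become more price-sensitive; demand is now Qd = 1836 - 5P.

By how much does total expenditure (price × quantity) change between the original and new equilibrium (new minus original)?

Solve the original market: 1836 - 4P = 6P - 1354, hence P = 319 and Q = 560.
After the shift, demand is Qd = 1836 - 5P and supply is Qs = 6P - 1354.
Clearing the new market: 1836 - 5P = 6P - 1354, so P = 290 and Q = 386.
Expenditure moves from 319×560 = 178640 to 290×386 = 111940; change = -66700.

-66700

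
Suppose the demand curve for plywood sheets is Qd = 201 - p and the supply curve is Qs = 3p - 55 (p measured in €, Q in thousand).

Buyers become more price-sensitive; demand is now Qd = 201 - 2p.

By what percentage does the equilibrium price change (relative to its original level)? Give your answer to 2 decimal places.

Solve the original market: 201 - p = 3p - 55, hence p = 64 and Q = 137.
After the shift, demand is Qd = 201 - 2p and supply is Qs = 3p - 55.
New equilibrium: 201 - 2p = 3p - 55 ⇒ 256 = 5p ⇒ p = 51.2, Q = 98.6.
%Δp = (51.2 − 64) / 64 × 100 = -20.00%.

-20.00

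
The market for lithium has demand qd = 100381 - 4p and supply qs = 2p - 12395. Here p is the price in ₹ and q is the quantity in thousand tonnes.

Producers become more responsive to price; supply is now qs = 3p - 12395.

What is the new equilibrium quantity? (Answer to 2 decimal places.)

Initially, 100381 - 4p = 2p - 12395, so 112776 = 6p and p = 18796, q = 25197.
With the change applied: demand qd = 100381 - 4p, supply qs = 3p - 12395.
New equilibrium: 100381 - 4p = 3p - 12395 ⇒ 112776 = 7p ⇒ p = 112776/7 ≈ 16110.8571, q = 251563/7 ≈ 35937.5714.

35937.57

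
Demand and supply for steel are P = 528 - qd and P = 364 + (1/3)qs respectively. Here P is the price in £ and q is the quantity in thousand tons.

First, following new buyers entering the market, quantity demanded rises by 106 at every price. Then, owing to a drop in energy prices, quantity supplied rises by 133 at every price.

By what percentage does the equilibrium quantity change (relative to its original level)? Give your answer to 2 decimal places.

+91.67

Original equilibrium: 528 - P = 3P - 1092 gives 1620 = 4P, so P = 405 and q = 123.
After the shift, demand is qd = 634 - P and supply is qs = 3P - 959.
Setting them equal: 634 - P = 3P - 959 → 1593 = 4P, so P = 398.25 and q = 235.75.
%Δq = (235.75 − 123) / 123 × 100 = +91.67%.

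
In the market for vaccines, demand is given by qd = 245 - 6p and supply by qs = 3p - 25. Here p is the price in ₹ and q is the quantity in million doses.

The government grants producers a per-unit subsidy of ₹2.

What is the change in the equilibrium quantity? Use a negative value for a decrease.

+4

Original equilibrium: 245 - 6p = 3p - 25 gives 270 = 9p, so p = 30 and q = 65.
Since sellers receive the price plus the subsidy, the effective supply curve becomes qs = 3p - 19.
New equilibrium: 245 - 6p = 3p - 19 ⇒ 264 = 9p ⇒ p = 88/3 ≈ 29.3333, q = 69.
Δq = 69 − 65 = +4.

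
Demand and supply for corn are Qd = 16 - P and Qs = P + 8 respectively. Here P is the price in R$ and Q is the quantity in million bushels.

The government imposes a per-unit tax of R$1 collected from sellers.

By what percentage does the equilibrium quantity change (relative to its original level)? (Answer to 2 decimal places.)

Initially, 16 - P = P + 8, so 8 = 2P and P = 4, Q = 12.
Since sellers keep the price net of the tax, the effective supply curve becomes Qs = P + 7.
New equilibrium: 16 - P = P + 7 ⇒ 9 = 2P ⇒ P = 4.5, Q = 11.5.
%ΔQ = (11.5 − 12) / 12 × 100 = -4.17%.

-4.17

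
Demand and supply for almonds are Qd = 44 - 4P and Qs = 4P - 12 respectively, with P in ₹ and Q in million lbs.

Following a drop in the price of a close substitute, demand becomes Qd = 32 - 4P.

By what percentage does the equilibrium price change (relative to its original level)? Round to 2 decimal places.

Original equilibrium: 44 - 4P = 4P - 12 gives 56 = 8P, so P = 7 and Q = 16.
The shock moves the curves to Qd = 32 - 4P and Qs = 4P - 12.
Clearing the new market: 32 - 4P = 4P - 12, so P = 5.5 and Q = 10.
%ΔP = (5.5 − 7) / 7 × 100 = -21.43%.

-21.43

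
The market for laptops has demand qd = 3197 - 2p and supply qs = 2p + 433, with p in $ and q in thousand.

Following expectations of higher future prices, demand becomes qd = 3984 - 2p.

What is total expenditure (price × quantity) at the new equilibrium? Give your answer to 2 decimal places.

1960595.88

Solve the original market: 3197 - 2p = 2p + 433, hence p = 691 and q = 1815.
After the shift, demand is qd = 3984 - 2p and supply is qs = 2p + 433.
Clearing the new market: 3984 - 2p = 2p + 433, so p = 887.75 and q = 2208.5.
New expenditure = 887.75 × 2208.5 = 1960595.88.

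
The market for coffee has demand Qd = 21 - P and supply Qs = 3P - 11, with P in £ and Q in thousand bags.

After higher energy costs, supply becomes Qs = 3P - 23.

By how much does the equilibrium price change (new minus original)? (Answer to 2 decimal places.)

Initially, 21 - P = 3P - 11, so 32 = 4P and P = 8, Q = 13.
With the change applied: demand Qd = 21 - P, supply Qs = 3P - 23.
Setting them equal: 21 - P = 3P - 23 → 44 = 4P, so P = 11 and Q = 10.
ΔP = 11 − 8 = +3.00.

+3.00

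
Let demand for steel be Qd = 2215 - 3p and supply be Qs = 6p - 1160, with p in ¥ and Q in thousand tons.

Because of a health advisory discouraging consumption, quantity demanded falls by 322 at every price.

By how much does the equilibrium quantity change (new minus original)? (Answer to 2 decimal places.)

-214.67

Before the shock: 2215 - 3p = 6p - 1160 ⇒ 3375 = 9p ⇒ p = 375, Q = 1090.
The new curves are Qd = 1893 - 3p (demand) and Qs = 6p - 1160 (supply).
Setting them equal: 1893 - 3p = 6p - 1160 → 3053 = 9p, so p = 3053/9 ≈ 339.2222 and Q = 2626/3 ≈ 875.3333.
ΔQ = 875.3333 − 1090 = -214.67.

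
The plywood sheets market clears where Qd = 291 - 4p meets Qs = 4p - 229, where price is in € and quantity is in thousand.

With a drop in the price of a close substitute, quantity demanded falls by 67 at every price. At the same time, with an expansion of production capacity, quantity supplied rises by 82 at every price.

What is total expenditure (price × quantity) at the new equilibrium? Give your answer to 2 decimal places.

Original equilibrium: 291 - 4p = 4p - 229 gives 520 = 8p, so p = 65 and Q = 31.
The new curves are Qd = 224 - 4p (demand) and Qs = 4p - 147 (supply).
Setting them equal: 224 - 4p = 4p - 147 → 371 = 8p, so p = 46.375 and Q = 38.5.
New expenditure = 46.375 × 38.5 = 1785.44.

1785.44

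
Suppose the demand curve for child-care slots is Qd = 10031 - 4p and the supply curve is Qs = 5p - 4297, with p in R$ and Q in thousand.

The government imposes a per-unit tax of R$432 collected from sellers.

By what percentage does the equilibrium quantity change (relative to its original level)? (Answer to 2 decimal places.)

-26.21

Solve the original market: 10031 - 4p = 5p - 4297, hence p = 1592 and Q = 3663.
Since sellers keep the price net of the tax, the effective supply curve becomes Qs = 5p - 6457.
Equate the new curves: 10031 - 4p = 5p - 6457, giving 16488 = 9p, p = 1832, Q = 2703.
%ΔQ = (2703 − 3663) / 3663 × 100 = -26.21%.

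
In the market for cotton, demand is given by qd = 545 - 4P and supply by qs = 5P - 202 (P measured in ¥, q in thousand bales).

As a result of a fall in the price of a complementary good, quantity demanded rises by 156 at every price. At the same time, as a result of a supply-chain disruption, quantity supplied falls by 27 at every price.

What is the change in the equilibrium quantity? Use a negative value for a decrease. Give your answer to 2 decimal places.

Original equilibrium: 545 - 4P = 5P - 202 gives 747 = 9P, so P = 83 and q = 213.
With the change applied: demand qd = 701 - 4P, supply qs = 5P - 229.
Clearing the new market: 701 - 4P = 5P - 229, so P = 310/3 ≈ 103.3333 and q = 863/3 ≈ 287.6667.
Δq = 287.6667 − 213 = +74.67.

+74.67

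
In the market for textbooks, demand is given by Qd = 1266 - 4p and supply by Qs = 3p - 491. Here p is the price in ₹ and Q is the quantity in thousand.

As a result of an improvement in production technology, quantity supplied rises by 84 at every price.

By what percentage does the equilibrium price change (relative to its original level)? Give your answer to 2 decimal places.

Original equilibrium: 1266 - 4p = 3p - 491 gives 1757 = 7p, so p = 251 and Q = 262.
The shock moves the curves to Qd = 1266 - 4p and Qs = 3p - 407.
New equilibrium: 1266 - 4p = 3p - 407 ⇒ 1673 = 7p ⇒ p = 239, Q = 310.
%Δp = (239 − 251) / 251 × 100 = -4.78%.

-4.78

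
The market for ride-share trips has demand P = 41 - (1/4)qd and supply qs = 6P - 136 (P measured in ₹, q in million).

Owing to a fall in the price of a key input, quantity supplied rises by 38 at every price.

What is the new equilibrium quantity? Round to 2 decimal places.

59.20

Original equilibrium: 164 - 4P = 6P - 136 gives 300 = 10P, so P = 30 and q = 44.
The new curves are qd = 164 - 4P (demand) and qs = 6P - 98 (supply).
Clearing the new market: 164 - 4P = 6P - 98, so P = 26.2 and q = 59.2.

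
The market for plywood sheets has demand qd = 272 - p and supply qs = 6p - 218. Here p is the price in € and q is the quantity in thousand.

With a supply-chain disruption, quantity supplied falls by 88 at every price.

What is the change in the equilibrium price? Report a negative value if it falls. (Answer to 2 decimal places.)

+12.57

Initially, 272 - p = 6p - 218, so 490 = 7p and p = 70, q = 202.
The new curves are qd = 272 - p (demand) and qs = 6p - 306 (supply).
Clearing the new market: 272 - p = 6p - 306, so p = 578/7 ≈ 82.5714 and q = 1326/7 ≈ 189.4286.
Δp = 82.5714 − 70 = +12.57.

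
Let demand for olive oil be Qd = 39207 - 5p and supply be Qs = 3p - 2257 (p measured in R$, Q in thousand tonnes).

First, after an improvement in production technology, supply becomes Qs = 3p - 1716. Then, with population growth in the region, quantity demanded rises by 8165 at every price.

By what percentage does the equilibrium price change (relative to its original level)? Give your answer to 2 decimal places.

Before the shock: 39207 - 5p = 3p - 2257 ⇒ 41464 = 8p ⇒ p = 5183, Q = 13292.
The shock moves the curves to Qd = 47372 - 5p and Qs = 3p - 1716.
Equate the new curves: 47372 - 5p = 3p - 1716, giving 49088 = 8p, p = 6136, Q = 16692.
%Δp = (6136 − 5183) / 5183 × 100 = +18.39%.

+18.39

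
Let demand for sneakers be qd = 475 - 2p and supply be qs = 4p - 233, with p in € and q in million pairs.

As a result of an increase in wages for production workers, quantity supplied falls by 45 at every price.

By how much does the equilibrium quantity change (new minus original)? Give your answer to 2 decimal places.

-15.00

Before the shock: 475 - 2p = 4p - 233 ⇒ 708 = 6p ⇒ p = 118, q = 239.
The shock moves the curves to qd = 475 - 2p and qs = 4p - 278.
Equate the new curves: 475 - 2p = 4p - 278, giving 753 = 6p, p = 125.5, q = 224.
Δq = 224 − 239 = -15.00.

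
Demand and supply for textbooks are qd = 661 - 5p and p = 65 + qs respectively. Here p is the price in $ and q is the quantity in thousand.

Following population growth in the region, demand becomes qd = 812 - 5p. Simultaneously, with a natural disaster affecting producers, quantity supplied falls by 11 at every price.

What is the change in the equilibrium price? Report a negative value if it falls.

Solve the original market: 661 - 5p = p - 65, hence p = 121 and q = 56.
With the change applied: demand qd = 812 - 5p, supply qs = p - 76.
Clearing the new market: 812 - 5p = p - 76, so p = 148 and q = 72.
Δp = 148 − 121 = +27.

+27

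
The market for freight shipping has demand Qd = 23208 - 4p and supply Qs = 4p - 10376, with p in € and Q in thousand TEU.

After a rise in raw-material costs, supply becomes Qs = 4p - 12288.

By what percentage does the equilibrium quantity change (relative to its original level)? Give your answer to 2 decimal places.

-14.90

Initially, 23208 - 4p = 4p - 10376, so 33584 = 8p and p = 4198, Q = 6416.
With the change applied: demand Qd = 23208 - 4p, supply Qs = 4p - 12288.
Setting them equal: 23208 - 4p = 4p - 12288 → 35496 = 8p, so p = 4437 and Q = 5460.
%ΔQ = (5460 − 6416) / 6416 × 100 = -14.90%.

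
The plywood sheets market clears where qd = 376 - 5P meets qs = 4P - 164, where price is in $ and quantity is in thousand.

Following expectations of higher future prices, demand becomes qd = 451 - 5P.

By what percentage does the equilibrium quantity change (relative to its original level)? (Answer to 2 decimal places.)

+43.86

Initially, 376 - 5P = 4P - 164, so 540 = 9P and P = 60, q = 76.
The new curves are qd = 451 - 5P (demand) and qs = 4P - 164 (supply).
Equate the new curves: 451 - 5P = 4P - 164, giving 615 = 9P, P = 205/3 ≈ 68.3333, q = 328/3 ≈ 109.3333.
%Δq = (109.3333 − 76) / 76 × 100 = +43.86%.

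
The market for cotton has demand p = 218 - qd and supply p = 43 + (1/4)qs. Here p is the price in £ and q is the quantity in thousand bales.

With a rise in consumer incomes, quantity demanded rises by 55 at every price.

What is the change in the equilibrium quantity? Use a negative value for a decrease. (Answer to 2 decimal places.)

Before the shock: 218 - p = 4p - 172 ⇒ 390 = 5p ⇒ p = 78, q = 140.
With the change applied: demand qd = 273 - p, supply qs = 4p - 172.
New equilibrium: 273 - p = 4p - 172 ⇒ 445 = 5p ⇒ p = 89, q = 184.
Δq = 184 − 140 = +44.00.

+44.00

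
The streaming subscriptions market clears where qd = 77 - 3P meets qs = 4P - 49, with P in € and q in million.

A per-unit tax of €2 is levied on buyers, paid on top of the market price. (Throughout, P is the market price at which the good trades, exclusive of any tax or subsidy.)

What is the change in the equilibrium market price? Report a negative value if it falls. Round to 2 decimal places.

Original equilibrium: 77 - 3P = 4P - 49 gives 126 = 7P, so P = 18 and q = 23.
Since buyers pay the price plus the tax, the effective demand curve becomes qd = 71 - 3P.
Equate the new curves: 71 - 3P = 4P - 49, giving 120 = 7P, P = 120/7 ≈ 17.1429, q = 137/7 ≈ 19.5714.
ΔP = 17.1429 − 18 = -0.86.

-0.86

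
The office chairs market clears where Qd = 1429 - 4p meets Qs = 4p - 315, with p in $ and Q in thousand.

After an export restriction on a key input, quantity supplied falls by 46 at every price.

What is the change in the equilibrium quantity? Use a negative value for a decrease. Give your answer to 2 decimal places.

-23.00

Initially, 1429 - 4p = 4p - 315, so 1744 = 8p and p = 218, Q = 557.
With the change applied: demand Qd = 1429 - 4p, supply Qs = 4p - 361.
New equilibrium: 1429 - 4p = 4p - 361 ⇒ 1790 = 8p ⇒ p = 223.75, Q = 534.
ΔQ = 534 − 557 = -23.00.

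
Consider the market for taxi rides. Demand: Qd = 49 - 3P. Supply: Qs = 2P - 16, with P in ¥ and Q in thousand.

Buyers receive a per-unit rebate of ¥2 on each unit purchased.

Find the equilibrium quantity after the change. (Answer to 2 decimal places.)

Initially, 49 - 3P = 2P - 16, so 65 = 5P and P = 13, Q = 10.
Since buyers' out-of-pocket price is the market price minus the rebate, the effective demand curve becomes Qd = 55 - 3P.
Setting them equal: 55 - 3P = 2P - 16 → 71 = 5P, so P = 14.2 and Q = 12.4.

12.40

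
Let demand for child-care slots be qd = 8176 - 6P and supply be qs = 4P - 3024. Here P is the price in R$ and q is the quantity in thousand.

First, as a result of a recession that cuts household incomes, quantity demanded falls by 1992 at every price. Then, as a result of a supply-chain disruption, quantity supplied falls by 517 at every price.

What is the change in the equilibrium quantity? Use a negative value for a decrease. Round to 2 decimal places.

Before the shock: 8176 - 6P = 4P - 3024 ⇒ 11200 = 10P ⇒ P = 1120, q = 1456.
The shock moves the curves to qd = 6184 - 6P and qs = 4P - 3541.
Equate the new curves: 6184 - 6P = 4P - 3541, giving 9725 = 10P, P = 972.5, q = 349.
Δq = 349 − 1456 = -1107.00.

-1107.00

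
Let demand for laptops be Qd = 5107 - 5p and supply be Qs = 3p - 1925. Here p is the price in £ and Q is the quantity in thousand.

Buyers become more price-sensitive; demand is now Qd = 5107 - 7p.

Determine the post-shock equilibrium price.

703.2

Solve the original market: 5107 - 5p = 3p - 1925, hence p = 879 and Q = 712.
The new curves are Qd = 5107 - 7p (demand) and Qs = 3p - 1925 (supply).
New equilibrium: 5107 - 7p = 3p - 1925 ⇒ 7032 = 10p ⇒ p = 703.2, Q = 184.6.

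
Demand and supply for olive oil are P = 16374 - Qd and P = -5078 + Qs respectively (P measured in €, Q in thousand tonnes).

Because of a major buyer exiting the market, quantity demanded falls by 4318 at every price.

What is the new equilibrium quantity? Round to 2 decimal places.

8567.00

Initially, 16374 - P = P + 5078, so 11296 = 2P and P = 5648, Q = 10726.
The new curves are Qd = 12056 - P (demand) and Qs = P + 5078 (supply).
Setting them equal: 12056 - P = P + 5078 → 6978 = 2P, so P = 3489 and Q = 8567.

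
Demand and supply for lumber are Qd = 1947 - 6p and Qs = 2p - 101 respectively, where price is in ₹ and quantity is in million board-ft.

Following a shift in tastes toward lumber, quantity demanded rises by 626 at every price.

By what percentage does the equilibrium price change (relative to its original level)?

Before the shock: 1947 - 6p = 2p - 101 ⇒ 2048 = 8p ⇒ p = 256, Q = 411.
After the shift, demand is Qd = 2573 - 6p and supply is Qs = 2p - 101.
Setting them equal: 2573 - 6p = 2p - 101 → 2674 = 8p, so p = 334.25 and Q = 567.5.
%Δp = (334.25 − 256) / 256 × 100 = +30.56640625%.

+30.56640625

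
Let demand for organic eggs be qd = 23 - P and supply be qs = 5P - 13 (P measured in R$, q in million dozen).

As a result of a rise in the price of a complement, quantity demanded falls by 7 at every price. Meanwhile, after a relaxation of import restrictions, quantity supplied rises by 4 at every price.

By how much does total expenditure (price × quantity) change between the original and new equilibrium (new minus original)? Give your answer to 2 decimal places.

-52.69

Original equilibrium: 23 - P = 5P - 13 gives 36 = 6P, so P = 6 and q = 17.
The new curves are qd = 16 - P (demand) and qs = 5P - 9 (supply).
New equilibrium: 16 - P = 5P - 9 ⇒ 25 = 6P ⇒ P = 25/6 ≈ 4.1667, q = 71/6 ≈ 11.8333.
Expenditure moves from 6×17 = 102 to 4.1667×11.8333 = 49.3056; change = -52.69.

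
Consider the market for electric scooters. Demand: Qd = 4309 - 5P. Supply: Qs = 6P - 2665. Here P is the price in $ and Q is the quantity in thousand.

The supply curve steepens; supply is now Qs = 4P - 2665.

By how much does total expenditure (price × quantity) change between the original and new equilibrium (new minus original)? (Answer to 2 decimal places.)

-385393.73

Solve the original market: 4309 - 5P = 6P - 2665, hence P = 634 and Q = 1139.
The shock moves the curves to Qd = 4309 - 5P and Qs = 4P - 2665.
Equate the new curves: 4309 - 5P = 4P - 2665, giving 6974 = 9P, P = 6974/9 ≈ 774.8889, Q = 3911/9 ≈ 434.5556.
Expenditure moves from 634×1139 = 722126 to 774.8889×434.5556 = 336732.2716; change = -385393.73.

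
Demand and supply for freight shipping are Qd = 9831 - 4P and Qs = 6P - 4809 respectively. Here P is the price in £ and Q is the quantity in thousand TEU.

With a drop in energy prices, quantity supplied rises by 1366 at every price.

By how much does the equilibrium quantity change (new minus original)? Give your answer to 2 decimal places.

+546.40

Initially, 9831 - 4P = 6P - 4809, so 14640 = 10P and P = 1464, Q = 3975.
The new curves are Qd = 9831 - 4P (demand) and Qs = 6P - 3443 (supply).
Setting them equal: 9831 - 4P = 6P - 3443 → 13274 = 10P, so P = 1327.4 and Q = 4521.4.
ΔQ = 4521.4 − 3975 = +546.40.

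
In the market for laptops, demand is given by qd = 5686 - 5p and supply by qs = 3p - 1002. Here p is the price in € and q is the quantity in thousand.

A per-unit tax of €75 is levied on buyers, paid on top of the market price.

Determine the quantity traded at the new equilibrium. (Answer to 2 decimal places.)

Before the shock: 5686 - 5p = 3p - 1002 ⇒ 6688 = 8p ⇒ p = 836, q = 1506.
Since buyers pay the price plus the tax, the effective demand curve becomes qd = 5311 - 5p.
Equate the new curves: 5311 - 5p = 3p - 1002, giving 6313 = 8p, p = 789.125, q = 1365.375.

1365.38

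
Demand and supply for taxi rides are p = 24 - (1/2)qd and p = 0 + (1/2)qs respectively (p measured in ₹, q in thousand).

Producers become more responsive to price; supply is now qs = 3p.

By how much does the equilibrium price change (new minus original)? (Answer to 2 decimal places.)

-2.40

Initially, 48 - 2p = 2p, so 48 = 4p and p = 12, q = 24.
The shock moves the curves to qd = 48 - 2p and qs = 3p.
Setting them equal: 48 - 2p = 3p → 48 = 5p, so p = 9.6 and q = 28.8.
Δp = 9.6 − 12 = -2.40.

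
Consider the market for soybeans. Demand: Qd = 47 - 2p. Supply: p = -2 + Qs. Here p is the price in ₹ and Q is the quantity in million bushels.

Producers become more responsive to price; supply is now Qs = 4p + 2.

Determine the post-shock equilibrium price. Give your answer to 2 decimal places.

Original equilibrium: 47 - 2p = p + 2 gives 45 = 3p, so p = 15 and Q = 17.
After the shift, demand is Qd = 47 - 2p and supply is Qs = 4p + 2.
Setting them equal: 47 - 2p = 4p + 2 → 45 = 6p, so p = 7.5 and Q = 32.

7.50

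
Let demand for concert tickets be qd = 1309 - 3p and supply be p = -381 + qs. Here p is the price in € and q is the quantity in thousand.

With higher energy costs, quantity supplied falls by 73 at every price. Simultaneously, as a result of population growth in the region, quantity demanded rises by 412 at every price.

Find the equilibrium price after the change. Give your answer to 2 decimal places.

353.25

Before the shock: 1309 - 3p = p + 381 ⇒ 928 = 4p ⇒ p = 232, q = 613.
The new curves are qd = 1721 - 3p (demand) and qs = p + 308 (supply).
Equate the new curves: 1721 - 3p = p + 308, giving 1413 = 4p, p = 353.25, q = 661.25.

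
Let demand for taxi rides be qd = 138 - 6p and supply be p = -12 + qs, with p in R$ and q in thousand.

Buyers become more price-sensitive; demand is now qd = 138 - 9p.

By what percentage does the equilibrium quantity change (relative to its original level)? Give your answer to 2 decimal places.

-18.00

Original equilibrium: 138 - 6p = p + 12 gives 126 = 7p, so p = 18 and q = 30.
The shock moves the curves to qd = 138 - 9p and qs = p + 12.
New equilibrium: 138 - 9p = p + 12 ⇒ 126 = 10p ⇒ p = 12.6, q = 24.6.
%Δq = (24.6 − 30) / 30 × 100 = -18.00%.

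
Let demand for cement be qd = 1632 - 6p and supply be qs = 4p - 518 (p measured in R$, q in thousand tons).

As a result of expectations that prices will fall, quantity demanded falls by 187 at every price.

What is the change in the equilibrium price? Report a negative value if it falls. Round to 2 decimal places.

Initially, 1632 - 6p = 4p - 518, so 2150 = 10p and p = 215, q = 342.
The shock moves the curves to qd = 1445 - 6p and qs = 4p - 518.
Setting them equal: 1445 - 6p = 4p - 518 → 1963 = 10p, so p = 196.3 and q = 267.2.
Δp = 196.3 − 215 = -18.70.

-18.70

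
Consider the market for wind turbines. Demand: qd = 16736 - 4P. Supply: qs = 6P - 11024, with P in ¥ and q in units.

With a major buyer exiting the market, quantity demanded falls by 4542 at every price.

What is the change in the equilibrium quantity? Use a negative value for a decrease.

Before the shock: 16736 - 4P = 6P - 11024 ⇒ 27760 = 10P ⇒ P = 2776, q = 5632.
After the shift, demand is qd = 12194 - 4P and supply is qs = 6P - 11024.
Equate the new curves: 12194 - 4P = 6P - 11024, giving 23218 = 10P, P = 2321.8, q = 2906.8.
Δq = 2906.8 − 5632 = -2725.2.

-2725.2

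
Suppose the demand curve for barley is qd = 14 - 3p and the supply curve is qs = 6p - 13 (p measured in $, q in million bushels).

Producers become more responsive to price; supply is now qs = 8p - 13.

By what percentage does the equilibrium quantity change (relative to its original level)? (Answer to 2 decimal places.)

+32.73

Original equilibrium: 14 - 3p = 6p - 13 gives 27 = 9p, so p = 3 and q = 5.
The new curves are qd = 14 - 3p (demand) and qs = 8p - 13 (supply).
Setting them equal: 14 - 3p = 8p - 13 → 27 = 11p, so p = 27/11 ≈ 2.4545 and q = 73/11 ≈ 6.6364.
%Δq = (6.6364 − 5) / 5 × 100 = +32.73%.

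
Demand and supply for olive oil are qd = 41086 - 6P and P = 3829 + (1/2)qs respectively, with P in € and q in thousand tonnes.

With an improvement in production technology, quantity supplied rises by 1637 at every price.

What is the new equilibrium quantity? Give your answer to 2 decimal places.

Before the shock: 41086 - 6P = 2P - 7658 ⇒ 48744 = 8P ⇒ P = 6093, q = 4528.
The new curves are qd = 41086 - 6P (demand) and qs = 2P - 6021 (supply).
Equate the new curves: 41086 - 6P = 2P - 6021, giving 47107 = 8P, P = 5888.375, q = 5755.75.

5755.75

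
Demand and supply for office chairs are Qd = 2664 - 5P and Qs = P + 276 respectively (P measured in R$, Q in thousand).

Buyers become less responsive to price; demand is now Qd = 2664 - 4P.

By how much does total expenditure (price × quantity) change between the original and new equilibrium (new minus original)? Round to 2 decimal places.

+91667.36

Original equilibrium: 2664 - 5P = P + 276 gives 2388 = 6P, so P = 398 and Q = 674.
With the change applied: demand Qd = 2664 - 4P, supply Qs = P + 276.
New equilibrium: 2664 - 4P = P + 276 ⇒ 2388 = 5P ⇒ P = 477.6, Q = 753.6.
Expenditure moves from 398×674 = 268252 to 477.6×753.6 = 359919.36; change = +91667.36.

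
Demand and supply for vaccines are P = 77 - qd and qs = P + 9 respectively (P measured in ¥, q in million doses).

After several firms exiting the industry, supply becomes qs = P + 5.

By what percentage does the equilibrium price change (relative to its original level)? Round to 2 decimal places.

+5.88

Initially, 77 - P = P + 9, so 68 = 2P and P = 34, q = 43.
The new curves are qd = 77 - P (demand) and qs = P + 5 (supply).
New equilibrium: 77 - P = P + 5 ⇒ 72 = 2P ⇒ P = 36, q = 41.
%ΔP = (36 − 34) / 34 × 100 = +5.88%.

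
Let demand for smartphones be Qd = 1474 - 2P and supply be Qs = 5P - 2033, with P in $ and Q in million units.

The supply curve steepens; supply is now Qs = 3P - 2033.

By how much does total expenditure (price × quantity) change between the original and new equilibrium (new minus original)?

Initially, 1474 - 2P = 5P - 2033, so 3507 = 7P and P = 501, Q = 472.
With the change applied: demand Qd = 1474 - 2P, supply Qs = 3P - 2033.
New equilibrium: 1474 - 2P = 3P - 2033 ⇒ 3507 = 5P ⇒ P = 701.4, Q = 71.2.
Expenditure moves from 501×472 = 236472 to 701.4×71.2 = 49939.68; change = -186532.32.

-186532.32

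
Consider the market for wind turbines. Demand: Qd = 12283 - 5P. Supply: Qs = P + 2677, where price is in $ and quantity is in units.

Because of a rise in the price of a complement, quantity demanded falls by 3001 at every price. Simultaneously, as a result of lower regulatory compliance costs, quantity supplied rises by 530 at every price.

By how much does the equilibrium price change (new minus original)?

-588.5

Solve the original market: 12283 - 5P = P + 2677, hence P = 1601 and Q = 4278.
After the shift, demand is Qd = 9282 - 5P and supply is Qs = P + 3207.
Setting them equal: 9282 - 5P = P + 3207 → 6075 = 6P, so P = 1012.5 and Q = 4219.5.
ΔP = 1012.5 − 1601 = -588.5.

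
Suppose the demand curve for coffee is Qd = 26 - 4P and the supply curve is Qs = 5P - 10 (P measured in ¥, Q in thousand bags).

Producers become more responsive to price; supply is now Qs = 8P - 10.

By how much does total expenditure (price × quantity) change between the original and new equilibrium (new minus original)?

+2

Solve the original market: 26 - 4P = 5P - 10, hence P = 4 and Q = 10.
The shock moves the curves to Qd = 26 - 4P and Qs = 8P - 10.
New equilibrium: 26 - 4P = 8P - 10 ⇒ 36 = 12P ⇒ P = 3, Q = 14.
Expenditure moves from 4×10 = 40 to 3×14 = 42; change = +2.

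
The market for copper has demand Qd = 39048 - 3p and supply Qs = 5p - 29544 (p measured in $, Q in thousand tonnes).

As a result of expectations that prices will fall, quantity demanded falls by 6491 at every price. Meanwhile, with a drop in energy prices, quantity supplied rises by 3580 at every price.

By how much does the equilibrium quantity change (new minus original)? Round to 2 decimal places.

Solve the original market: 39048 - 3p = 5p - 29544, hence p = 8574 and Q = 13326.
The shock moves the curves to Qd = 32557 - 3p and Qs = 5p - 25964.
Clearing the new market: 32557 - 3p = 5p - 25964, so p = 7315.125 and Q = 10611.625.
ΔQ = 10611.625 − 13326 = -2714.38.

-2714.38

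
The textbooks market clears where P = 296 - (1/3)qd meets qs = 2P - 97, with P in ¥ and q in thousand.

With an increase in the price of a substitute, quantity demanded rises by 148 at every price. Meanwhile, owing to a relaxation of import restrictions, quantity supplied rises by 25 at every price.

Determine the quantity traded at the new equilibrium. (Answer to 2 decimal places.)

Solve the original market: 888 - 3P = 2P - 97, hence P = 197 and q = 297.
The new curves are qd = 1036 - 3P (demand) and qs = 2P - 72 (supply).
Equate the new curves: 1036 - 3P = 2P - 72, giving 1108 = 5P, P = 221.6, q = 371.2.

371.20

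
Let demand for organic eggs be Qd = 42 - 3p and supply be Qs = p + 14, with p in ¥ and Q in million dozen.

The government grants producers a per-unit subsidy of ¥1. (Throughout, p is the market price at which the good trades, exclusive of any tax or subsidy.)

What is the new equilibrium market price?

6.75

Solve the original market: 42 - 3p = p + 14, hence p = 7 and Q = 21.
Since sellers receive the price plus the subsidy, the effective supply curve becomes Qs = p + 15.
New equilibrium: 42 - 3p = p + 15 ⇒ 27 = 4p ⇒ p = 6.75, Q = 21.75.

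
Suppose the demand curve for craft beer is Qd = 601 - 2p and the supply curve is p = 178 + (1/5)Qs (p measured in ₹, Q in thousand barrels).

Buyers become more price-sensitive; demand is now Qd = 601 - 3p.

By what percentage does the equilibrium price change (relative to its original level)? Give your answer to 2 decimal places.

Initially, 601 - 2p = 5p - 890, so 1491 = 7p and p = 213, Q = 175.
The new curves are Qd = 601 - 3p (demand) and Qs = 5p - 890 (supply).
Equate the new curves: 601 - 3p = 5p - 890, giving 1491 = 8p, p = 186.375, Q = 41.875.
%Δp = (186.375 − 213) / 213 × 100 = -12.50%.

-12.50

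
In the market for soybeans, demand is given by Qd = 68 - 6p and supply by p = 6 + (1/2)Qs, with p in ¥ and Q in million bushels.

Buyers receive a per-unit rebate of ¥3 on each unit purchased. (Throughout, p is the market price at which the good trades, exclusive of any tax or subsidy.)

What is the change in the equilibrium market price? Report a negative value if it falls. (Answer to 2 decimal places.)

Solve the original market: 68 - 6p = 2p - 12, hence p = 10 and Q = 8.
Since buyers' out-of-pocket price is the market price minus the rebate, the effective demand curve becomes Qd = 86 - 6p.
New equilibrium: 86 - 6p = 2p - 12 ⇒ 98 = 8p ⇒ p = 12.25, Q = 12.5.
Δp = 12.25 − 10 = +2.25.

+2.25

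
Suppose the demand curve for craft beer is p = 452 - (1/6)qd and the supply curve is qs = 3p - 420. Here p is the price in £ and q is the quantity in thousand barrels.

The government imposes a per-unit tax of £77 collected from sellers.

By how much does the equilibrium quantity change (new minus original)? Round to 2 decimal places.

Original equilibrium: 2712 - 6p = 3p - 420 gives 3132 = 9p, so p = 348 and q = 624.
Since sellers keep the price net of the tax, the effective supply curve becomes qs = 3p - 651.
Clearing the new market: 2712 - 6p = 3p - 651, so p = 1121/3 ≈ 373.6667 and q = 470.
Δq = 470 − 624 = -154.00.

-154.00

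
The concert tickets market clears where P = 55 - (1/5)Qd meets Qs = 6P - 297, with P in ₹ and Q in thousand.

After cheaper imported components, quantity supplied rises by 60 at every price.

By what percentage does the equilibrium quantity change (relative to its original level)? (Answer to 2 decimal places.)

Initially, 275 - 5P = 6P - 297, so 572 = 11P and P = 52, Q = 15.
The new curves are Qd = 275 - 5P (demand) and Qs = 6P - 237 (supply).
Equate the new curves: 275 - 5P = 6P - 237, giving 512 = 11P, P = 512/11 ≈ 46.5455, Q = 465/11 ≈ 42.2727.
%ΔQ = (42.2727 − 15) / 15 × 100 = +181.82%.

+181.82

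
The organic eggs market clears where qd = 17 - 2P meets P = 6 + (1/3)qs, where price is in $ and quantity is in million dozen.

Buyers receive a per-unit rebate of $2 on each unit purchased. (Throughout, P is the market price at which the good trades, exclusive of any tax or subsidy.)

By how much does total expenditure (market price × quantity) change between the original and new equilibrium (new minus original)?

+21.12

Original equilibrium: 17 - 2P = 3P - 18 gives 35 = 5P, so P = 7 and q = 3.
Since buyers' out-of-pocket price is the market price minus the rebate, the effective demand curve becomes qd = 21 - 2P.
Setting them equal: 21 - 2P = 3P - 18 → 39 = 5P, so P = 7.8 and q = 5.4.
Expenditure moves from 7×3 = 21 to 7.8×5.4 = 42.12; change = +21.12.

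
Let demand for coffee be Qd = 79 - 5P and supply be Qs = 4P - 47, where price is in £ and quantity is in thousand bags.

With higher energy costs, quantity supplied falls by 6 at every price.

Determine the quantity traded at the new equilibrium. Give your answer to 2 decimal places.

5.67

Original equilibrium: 79 - 5P = 4P - 47 gives 126 = 9P, so P = 14 and Q = 9.
After the shift, demand is Qd = 79 - 5P and supply is Qs = 4P - 53.
Setting them equal: 79 - 5P = 4P - 53 → 132 = 9P, so P = 44/3 ≈ 14.6667 and Q = 17/3 ≈ 5.6667.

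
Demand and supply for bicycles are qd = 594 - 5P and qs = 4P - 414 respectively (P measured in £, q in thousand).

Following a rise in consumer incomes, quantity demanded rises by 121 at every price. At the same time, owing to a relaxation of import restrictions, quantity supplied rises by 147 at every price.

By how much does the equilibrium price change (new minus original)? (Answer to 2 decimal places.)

Original equilibrium: 594 - 5P = 4P - 414 gives 1008 = 9P, so P = 112 and q = 34.
The shock moves the curves to qd = 715 - 5P and qs = 4P - 267.
Setting them equal: 715 - 5P = 4P - 267 → 982 = 9P, so P = 982/9 ≈ 109.1111 and q = 1525/9 ≈ 169.4444.
ΔP = 109.1111 − 112 = -2.89.

-2.89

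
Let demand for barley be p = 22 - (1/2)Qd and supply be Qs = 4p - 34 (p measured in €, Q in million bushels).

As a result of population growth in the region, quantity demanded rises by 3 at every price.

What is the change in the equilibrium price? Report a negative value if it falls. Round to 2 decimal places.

+0.50

Before the shock: 44 - 2p = 4p - 34 ⇒ 78 = 6p ⇒ p = 13, Q = 18.
After the shift, demand is Qd = 47 - 2p and supply is Qs = 4p - 34.
New equilibrium: 47 - 2p = 4p - 34 ⇒ 81 = 6p ⇒ p = 13.5, Q = 20.
Δp = 13.5 − 13 = +0.50.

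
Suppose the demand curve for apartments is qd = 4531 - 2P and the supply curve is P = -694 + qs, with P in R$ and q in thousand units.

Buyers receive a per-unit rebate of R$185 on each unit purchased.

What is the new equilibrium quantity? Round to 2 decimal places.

2096.33

Before the shock: 4531 - 2P = P + 694 ⇒ 3837 = 3P ⇒ P = 1279, q = 1973.
Since buyers' out-of-pocket price is the market price minus the rebate, the effective demand curve becomes qd = 4901 - 2P.
Setting them equal: 4901 - 2P = P + 694 → 4207 = 3P, so P = 4207/3 ≈ 1402.3333 and q = 6289/3 ≈ 2096.3333.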